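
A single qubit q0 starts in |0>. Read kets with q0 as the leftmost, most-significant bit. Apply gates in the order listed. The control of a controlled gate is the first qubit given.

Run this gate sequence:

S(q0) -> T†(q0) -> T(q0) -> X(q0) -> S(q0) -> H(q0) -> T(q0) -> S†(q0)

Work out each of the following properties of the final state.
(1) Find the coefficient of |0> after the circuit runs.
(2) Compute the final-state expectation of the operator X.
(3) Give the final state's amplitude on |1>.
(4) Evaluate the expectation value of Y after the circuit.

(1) The amplitude on |0> is sqrt(2)*I/2.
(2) The observable X averages to -sqrt(2)/2.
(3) The final state's coefficient on |1> equals -sqrt(2)*exp(I*pi/4)/2.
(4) The observable Y averages to sqrt(2)/2.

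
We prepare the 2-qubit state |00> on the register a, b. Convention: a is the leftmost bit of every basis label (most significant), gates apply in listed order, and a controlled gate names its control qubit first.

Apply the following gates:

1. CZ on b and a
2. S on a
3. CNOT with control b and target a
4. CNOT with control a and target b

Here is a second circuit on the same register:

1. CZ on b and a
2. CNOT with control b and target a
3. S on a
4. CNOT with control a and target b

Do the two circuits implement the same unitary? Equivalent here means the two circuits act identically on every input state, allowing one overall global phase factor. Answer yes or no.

No: there is an input state on which the two circuits produce genuinely different outputs (not merely differing by a phase).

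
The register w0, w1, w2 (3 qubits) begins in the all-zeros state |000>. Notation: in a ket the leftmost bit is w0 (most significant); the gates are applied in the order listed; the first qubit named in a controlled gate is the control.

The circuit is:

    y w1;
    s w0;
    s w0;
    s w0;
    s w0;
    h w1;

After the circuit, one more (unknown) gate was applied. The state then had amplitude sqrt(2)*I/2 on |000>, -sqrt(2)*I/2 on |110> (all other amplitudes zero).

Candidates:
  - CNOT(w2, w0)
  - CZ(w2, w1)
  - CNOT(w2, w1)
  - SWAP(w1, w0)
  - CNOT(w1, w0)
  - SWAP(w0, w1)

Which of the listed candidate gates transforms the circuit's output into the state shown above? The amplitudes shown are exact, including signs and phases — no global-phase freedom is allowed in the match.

It was CNOT(w1, w0) that produced the state shown. Key observation: the block from step 2 through step 5 cancels to the identity and can be dropped.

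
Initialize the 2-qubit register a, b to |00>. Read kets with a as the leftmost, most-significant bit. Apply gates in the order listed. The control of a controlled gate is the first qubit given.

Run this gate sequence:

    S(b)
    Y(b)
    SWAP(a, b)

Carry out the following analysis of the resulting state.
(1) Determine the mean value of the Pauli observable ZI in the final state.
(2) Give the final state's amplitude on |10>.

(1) The observable ZI averages to -1.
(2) The amplitude on |10> is I.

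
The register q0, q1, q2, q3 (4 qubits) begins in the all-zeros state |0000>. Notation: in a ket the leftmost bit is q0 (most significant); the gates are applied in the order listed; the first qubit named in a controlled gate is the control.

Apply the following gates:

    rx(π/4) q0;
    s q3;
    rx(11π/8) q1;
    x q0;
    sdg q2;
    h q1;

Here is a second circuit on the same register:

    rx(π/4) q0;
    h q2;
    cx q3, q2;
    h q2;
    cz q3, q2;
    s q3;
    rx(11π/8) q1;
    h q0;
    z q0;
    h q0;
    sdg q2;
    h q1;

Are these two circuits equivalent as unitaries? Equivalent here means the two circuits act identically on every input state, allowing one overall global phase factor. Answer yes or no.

Yes, they are equivalent — the unitaries differ by at most a global phase.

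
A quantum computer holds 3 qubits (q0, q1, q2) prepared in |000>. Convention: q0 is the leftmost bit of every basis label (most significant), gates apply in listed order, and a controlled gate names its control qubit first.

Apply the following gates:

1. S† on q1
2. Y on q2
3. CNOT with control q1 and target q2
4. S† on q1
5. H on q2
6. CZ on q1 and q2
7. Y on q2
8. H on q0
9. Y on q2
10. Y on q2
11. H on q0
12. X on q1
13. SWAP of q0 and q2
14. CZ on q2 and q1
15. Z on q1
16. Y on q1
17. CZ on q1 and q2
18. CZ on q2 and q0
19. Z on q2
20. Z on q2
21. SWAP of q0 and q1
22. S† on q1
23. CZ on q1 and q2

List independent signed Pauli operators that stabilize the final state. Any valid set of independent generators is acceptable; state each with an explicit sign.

The final state is stabilized by the group generated by -IYI, +ZII, +IIZ; other independent generating sets are equally valid.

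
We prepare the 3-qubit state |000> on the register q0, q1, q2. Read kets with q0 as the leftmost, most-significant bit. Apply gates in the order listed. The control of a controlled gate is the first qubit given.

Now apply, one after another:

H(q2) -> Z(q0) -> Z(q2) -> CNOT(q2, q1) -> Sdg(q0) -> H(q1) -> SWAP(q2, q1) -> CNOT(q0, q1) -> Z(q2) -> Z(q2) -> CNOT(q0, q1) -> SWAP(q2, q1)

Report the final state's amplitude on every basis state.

After the circuit, the state carries amplitude 1/2 on |000>, -1/2 on |001>, 1/2 on |010>, 1/2 on |011>, 0 on |100>, 0 on |101>, 0 on |110>, 0 on |111>.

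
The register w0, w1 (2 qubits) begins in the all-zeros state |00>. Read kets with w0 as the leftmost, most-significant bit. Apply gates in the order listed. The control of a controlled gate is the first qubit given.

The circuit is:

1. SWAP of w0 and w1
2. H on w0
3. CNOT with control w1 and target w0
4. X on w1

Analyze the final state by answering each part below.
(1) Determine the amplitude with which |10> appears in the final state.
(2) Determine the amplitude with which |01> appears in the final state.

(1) The amplitude on |10> is 0.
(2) The amplitude on |01> is sqrt(2)/2.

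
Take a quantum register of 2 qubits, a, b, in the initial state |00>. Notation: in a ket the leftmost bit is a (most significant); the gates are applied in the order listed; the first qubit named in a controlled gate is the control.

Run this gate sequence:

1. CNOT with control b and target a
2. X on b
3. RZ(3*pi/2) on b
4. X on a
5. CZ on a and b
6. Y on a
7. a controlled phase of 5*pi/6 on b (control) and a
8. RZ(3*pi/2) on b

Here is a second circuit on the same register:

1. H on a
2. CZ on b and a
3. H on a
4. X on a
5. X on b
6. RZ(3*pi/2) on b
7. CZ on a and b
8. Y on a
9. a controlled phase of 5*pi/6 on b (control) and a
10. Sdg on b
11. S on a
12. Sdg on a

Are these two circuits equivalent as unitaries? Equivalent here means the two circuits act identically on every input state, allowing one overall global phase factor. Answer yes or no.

Yes, they are equivalent — the unitaries differ by at most a global phase.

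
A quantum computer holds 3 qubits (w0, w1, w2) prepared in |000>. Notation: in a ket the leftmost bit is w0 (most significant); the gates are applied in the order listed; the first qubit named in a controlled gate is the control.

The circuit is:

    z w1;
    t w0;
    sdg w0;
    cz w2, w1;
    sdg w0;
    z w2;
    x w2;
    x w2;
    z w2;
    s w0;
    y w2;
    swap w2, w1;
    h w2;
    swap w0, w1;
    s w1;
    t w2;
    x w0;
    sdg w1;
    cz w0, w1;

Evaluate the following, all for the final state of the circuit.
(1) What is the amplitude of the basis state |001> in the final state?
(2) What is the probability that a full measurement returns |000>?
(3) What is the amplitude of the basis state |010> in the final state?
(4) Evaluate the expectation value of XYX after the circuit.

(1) The final state's coefficient on |001> equals sqrt(2)*exp(3*I*pi/4)/2. Key observation: the block from step 5 through step 10 cancels to the identity and can be dropped.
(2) The probability of measuring |000> is 1/2.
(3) |010> carries amplitude 0 in the final state.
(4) The expectation value of XYX is 0.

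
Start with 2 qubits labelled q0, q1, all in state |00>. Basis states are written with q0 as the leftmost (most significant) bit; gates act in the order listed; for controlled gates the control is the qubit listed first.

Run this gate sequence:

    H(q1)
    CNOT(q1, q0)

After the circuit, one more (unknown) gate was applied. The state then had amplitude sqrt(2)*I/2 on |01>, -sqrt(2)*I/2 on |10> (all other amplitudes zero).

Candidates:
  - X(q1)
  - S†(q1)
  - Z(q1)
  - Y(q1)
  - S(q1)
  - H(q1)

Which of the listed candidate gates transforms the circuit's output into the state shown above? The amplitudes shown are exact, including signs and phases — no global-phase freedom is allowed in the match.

The applied gate was Y(q1).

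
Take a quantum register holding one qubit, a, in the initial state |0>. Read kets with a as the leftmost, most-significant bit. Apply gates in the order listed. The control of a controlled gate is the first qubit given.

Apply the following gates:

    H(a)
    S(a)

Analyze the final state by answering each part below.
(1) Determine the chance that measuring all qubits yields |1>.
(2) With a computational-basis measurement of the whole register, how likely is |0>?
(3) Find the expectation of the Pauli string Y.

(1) Outcome |1> occurs with probability 1/2.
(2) The probability of measuring |0> is 1/2.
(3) The expectation value of Y is 1.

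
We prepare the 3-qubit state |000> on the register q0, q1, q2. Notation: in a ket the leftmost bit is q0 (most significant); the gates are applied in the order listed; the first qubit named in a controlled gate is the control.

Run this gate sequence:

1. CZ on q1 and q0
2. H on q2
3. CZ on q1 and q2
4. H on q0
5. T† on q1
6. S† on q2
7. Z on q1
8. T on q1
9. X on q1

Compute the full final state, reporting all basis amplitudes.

The final amplitudes are 0 on |000>, 0 on |001>, 1/2 on |010>, -I/2 on |011>, 0 on |100>, 0 on |101>, 1/2 on |110>, -I/2 on |111>.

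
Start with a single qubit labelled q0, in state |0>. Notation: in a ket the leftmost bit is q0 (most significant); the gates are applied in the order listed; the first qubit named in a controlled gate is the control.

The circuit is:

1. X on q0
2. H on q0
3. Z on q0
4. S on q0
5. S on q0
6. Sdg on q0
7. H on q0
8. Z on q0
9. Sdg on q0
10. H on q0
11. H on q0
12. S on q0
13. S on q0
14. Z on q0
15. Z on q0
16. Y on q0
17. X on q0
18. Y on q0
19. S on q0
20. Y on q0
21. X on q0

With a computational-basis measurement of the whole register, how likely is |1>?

A full measurement returns |1> with probability 1/2.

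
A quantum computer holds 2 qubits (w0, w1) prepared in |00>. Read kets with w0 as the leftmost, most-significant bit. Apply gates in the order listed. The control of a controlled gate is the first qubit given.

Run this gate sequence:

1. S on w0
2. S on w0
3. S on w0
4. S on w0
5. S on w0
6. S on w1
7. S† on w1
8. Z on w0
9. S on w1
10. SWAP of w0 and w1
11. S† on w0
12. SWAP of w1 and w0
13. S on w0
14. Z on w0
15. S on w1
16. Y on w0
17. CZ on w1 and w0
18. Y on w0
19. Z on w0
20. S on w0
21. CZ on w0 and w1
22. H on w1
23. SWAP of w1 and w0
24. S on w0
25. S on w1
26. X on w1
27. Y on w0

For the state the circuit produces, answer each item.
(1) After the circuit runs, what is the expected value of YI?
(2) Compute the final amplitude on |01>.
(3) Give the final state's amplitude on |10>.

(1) The expectation value of YI is 1. Key observation: steps 1-4 multiply out to the identity, so the circuit reduces to the remaining gates.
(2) The amplitude on |01> is sqrt(2)/2.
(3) The amplitude on |10> is 0.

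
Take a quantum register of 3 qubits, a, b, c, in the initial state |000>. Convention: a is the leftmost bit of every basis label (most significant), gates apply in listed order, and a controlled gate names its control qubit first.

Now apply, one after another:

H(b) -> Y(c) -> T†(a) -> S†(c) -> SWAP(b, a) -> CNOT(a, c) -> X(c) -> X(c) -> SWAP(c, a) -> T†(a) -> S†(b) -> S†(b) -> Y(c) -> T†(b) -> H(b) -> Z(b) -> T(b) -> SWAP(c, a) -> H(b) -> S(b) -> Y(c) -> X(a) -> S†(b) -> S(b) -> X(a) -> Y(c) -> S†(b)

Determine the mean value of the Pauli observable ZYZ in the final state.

In the final state, ZYZ has expectation sqrt(2)/2. Key observation: gates 20-27 undo each other exactly, leaving only the rest of the circuit to track.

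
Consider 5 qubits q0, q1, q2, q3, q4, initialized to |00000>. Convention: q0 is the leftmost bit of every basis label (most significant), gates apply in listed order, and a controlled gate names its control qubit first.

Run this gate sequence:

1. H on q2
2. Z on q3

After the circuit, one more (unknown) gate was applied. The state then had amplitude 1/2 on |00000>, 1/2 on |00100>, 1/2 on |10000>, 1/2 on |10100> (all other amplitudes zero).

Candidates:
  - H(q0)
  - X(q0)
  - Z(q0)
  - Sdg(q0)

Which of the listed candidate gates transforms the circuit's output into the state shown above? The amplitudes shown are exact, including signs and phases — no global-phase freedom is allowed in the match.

It was H(q0) that produced the state shown.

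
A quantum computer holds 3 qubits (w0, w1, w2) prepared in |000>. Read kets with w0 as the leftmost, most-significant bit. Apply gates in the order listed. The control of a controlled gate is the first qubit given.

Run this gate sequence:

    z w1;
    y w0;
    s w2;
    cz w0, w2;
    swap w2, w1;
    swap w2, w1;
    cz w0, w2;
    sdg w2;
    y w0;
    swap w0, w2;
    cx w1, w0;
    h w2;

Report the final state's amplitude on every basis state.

The resulting statevector has amplitude sqrt(2)/2 on |000>, sqrt(2)/2 on |001>, and 0 on every other basis state.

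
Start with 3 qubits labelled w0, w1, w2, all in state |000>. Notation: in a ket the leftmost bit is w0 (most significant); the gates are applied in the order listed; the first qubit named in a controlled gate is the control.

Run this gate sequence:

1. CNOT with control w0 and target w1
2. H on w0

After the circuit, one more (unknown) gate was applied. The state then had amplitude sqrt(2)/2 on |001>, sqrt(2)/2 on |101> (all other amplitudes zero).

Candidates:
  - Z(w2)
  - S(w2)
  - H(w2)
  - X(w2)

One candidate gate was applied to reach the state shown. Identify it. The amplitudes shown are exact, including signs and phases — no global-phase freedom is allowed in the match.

It was X(w2) that produced the state shown.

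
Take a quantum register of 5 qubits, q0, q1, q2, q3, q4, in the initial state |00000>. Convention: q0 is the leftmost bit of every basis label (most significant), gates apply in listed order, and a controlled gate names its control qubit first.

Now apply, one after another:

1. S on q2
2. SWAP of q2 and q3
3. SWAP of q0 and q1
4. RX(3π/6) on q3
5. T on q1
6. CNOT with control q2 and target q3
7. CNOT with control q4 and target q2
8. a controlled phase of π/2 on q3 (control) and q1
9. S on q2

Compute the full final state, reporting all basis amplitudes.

After the circuit, the state carries amplitude sqrt(2)/2 on |00000>, -sqrt(2)*I/2 on |00010>, and 0 on every other basis state.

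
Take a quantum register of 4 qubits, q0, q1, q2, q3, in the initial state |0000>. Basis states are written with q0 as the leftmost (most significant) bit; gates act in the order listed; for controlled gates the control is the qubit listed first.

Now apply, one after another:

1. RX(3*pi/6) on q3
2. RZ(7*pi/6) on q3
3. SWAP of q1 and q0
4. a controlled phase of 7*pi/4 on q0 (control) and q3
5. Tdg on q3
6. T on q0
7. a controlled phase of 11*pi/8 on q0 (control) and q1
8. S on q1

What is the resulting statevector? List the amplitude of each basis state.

The resulting statevector has amplitude -sqrt(2)*exp(5*I*pi/12)/2 on |0000>, -sqrt(2)*exp(5*I*pi/6)/2 on |0001>, and 0 on every other basis state.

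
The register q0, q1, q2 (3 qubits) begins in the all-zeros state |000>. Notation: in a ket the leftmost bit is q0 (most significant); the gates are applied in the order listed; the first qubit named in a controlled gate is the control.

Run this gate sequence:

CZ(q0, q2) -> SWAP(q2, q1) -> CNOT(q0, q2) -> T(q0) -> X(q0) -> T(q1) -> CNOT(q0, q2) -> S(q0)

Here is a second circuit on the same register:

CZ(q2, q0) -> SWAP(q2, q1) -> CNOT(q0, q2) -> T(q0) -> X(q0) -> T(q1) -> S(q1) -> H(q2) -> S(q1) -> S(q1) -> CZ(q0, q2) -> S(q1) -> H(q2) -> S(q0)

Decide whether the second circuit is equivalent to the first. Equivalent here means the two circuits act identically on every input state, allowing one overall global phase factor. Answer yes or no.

Yes: on every input state the two circuits agree up to one overall phase factor.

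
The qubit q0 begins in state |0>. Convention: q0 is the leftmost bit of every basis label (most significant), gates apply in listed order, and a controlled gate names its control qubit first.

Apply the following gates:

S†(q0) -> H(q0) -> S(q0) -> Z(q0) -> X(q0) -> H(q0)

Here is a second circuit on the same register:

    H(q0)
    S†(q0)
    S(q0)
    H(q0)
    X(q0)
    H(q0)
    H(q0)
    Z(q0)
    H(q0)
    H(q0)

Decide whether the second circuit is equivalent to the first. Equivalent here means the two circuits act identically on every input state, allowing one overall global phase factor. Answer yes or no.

No — the two circuits implement different unitaries, even allowing a global phase.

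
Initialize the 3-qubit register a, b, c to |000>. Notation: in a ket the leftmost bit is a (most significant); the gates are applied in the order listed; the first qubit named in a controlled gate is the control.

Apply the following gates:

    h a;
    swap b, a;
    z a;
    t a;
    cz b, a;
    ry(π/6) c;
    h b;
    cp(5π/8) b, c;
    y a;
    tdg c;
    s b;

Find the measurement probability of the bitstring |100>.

The probability of measuring |100> is sqrt(3)/4 + 1/2.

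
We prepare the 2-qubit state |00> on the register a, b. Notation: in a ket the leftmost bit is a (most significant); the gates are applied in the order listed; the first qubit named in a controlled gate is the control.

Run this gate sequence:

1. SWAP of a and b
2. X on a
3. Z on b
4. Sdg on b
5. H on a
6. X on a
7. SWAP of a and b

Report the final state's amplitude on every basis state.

The final amplitudes are -sqrt(2)/2 on |00>, sqrt(2)/2 on |01>, 0 on |10>, 0 on |11>.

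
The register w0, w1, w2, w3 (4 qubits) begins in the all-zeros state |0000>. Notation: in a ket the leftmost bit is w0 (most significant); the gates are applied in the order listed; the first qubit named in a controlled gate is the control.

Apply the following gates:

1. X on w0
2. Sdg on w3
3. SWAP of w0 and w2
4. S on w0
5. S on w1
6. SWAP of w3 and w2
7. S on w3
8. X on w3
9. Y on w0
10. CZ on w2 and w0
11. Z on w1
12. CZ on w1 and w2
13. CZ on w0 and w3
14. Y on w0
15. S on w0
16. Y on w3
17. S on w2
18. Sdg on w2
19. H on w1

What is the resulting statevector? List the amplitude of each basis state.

The resulting statevector has amplitude -sqrt(2)/2 on |0001>, -sqrt(2)/2 on |0101>, and 0 on every other basis state.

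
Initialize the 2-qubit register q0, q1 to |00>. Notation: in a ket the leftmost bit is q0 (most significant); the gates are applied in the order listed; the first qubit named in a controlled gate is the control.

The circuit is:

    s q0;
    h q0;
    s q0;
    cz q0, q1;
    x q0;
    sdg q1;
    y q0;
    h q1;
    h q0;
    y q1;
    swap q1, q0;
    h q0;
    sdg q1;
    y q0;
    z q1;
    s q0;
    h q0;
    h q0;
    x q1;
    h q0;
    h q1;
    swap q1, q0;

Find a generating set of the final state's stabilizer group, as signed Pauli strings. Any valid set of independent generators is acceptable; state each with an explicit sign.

The stabilizer group can be generated by +IX, -ZI, among other valid generating sets.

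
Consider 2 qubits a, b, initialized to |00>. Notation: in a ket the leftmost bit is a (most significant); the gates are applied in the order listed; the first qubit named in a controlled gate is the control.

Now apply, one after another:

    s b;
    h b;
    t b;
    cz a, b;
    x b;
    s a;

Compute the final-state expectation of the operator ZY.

In the final state, ZY has expectation -sqrt(2)/2.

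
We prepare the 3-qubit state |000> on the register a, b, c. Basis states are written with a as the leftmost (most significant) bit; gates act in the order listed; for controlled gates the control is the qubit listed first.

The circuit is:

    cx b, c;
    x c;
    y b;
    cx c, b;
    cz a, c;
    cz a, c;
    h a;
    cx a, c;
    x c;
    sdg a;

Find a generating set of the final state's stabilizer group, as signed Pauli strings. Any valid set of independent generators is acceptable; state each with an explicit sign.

The stabilizer group can be generated by -XIY, +ZIZ, +IZI, among other valid generating sets.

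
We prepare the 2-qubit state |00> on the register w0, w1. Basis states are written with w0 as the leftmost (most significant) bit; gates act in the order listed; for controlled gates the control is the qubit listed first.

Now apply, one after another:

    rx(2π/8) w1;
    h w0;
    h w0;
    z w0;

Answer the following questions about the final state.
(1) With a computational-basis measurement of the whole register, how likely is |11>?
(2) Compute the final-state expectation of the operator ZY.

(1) A full measurement returns |11> with probability 0. Key observation: steps 2-3 multiply out to the identity, so the circuit reduces to the remaining gates.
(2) The observable ZY averages to -sqrt(2)/2.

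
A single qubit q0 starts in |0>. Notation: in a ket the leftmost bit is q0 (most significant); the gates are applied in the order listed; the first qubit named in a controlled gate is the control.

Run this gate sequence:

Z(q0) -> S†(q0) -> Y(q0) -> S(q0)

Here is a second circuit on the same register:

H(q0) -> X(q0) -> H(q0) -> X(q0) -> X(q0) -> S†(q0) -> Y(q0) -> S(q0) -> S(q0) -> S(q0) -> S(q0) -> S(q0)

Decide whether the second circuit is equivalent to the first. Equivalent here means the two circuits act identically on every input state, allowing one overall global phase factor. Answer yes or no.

Yes — the two circuits implement the same unitary up to a global phase.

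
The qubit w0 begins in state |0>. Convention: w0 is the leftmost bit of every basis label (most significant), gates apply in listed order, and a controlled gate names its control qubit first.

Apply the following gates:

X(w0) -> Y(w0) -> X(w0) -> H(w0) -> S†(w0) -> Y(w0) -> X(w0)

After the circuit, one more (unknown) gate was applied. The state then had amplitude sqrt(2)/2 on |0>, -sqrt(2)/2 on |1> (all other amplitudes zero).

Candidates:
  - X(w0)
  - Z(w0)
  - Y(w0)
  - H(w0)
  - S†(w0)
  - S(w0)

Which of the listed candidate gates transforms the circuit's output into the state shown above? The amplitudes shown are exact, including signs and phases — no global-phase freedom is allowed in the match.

The unique candidate consistent with the amplitudes is S†(w0).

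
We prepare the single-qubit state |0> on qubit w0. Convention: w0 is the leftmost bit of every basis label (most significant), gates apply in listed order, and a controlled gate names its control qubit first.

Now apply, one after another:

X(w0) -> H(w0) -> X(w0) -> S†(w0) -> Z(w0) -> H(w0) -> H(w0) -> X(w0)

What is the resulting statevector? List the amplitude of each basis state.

After the circuit, the state carries amplitude sqrt(2)*I/2 on |0>, -sqrt(2)/2 on |1>.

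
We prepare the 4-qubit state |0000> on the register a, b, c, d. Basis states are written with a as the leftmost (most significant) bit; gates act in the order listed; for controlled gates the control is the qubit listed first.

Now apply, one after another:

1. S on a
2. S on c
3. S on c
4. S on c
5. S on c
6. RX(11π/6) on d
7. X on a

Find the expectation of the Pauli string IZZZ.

In the final state, IZZZ has expectation sqrt(3)/2. Key observation: gates 2-5 undo each other exactly, leaving only the rest of the circuit to track.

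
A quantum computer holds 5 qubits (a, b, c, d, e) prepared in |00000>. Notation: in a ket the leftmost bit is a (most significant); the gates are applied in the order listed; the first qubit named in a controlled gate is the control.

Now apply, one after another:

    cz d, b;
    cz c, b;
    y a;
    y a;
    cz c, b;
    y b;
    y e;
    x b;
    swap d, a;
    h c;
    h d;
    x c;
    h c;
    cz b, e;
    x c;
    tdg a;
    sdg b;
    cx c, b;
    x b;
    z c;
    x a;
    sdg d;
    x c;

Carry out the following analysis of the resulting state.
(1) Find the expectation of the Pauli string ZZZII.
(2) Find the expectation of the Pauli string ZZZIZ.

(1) In the final state, ZZZII has expectation -1. Key observation: steps 2-5 multiply out to the identity, so the circuit reduces to the remaining gates.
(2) The expectation value of ZZZIZ is 1.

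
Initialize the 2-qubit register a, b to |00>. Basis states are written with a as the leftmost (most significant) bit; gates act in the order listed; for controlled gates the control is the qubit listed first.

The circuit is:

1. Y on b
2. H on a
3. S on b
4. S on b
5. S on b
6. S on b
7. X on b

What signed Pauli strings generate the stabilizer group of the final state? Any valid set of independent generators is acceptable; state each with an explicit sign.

One valid set of independent stabilizer generators is +XI, +IZ (any independent generating set of the same group is equally correct). Key observation: gates 3-6 undo each other exactly, leaving only the rest of the circuit to track.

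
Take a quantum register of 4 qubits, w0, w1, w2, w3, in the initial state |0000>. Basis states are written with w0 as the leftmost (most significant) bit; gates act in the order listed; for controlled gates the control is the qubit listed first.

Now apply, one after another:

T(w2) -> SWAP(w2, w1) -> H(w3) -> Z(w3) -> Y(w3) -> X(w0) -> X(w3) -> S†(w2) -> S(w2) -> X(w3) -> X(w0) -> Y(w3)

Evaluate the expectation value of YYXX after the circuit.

The expectation value of YYXX is 0. Key observation: gates 5-12 undo each other exactly, leaving only the rest of the circuit to track.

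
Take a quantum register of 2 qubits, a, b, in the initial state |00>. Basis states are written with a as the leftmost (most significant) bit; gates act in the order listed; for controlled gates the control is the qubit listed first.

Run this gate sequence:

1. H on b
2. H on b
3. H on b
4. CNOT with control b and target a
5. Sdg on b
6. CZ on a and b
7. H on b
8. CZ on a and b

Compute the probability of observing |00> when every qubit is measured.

The probability of measuring |00> is 1/4.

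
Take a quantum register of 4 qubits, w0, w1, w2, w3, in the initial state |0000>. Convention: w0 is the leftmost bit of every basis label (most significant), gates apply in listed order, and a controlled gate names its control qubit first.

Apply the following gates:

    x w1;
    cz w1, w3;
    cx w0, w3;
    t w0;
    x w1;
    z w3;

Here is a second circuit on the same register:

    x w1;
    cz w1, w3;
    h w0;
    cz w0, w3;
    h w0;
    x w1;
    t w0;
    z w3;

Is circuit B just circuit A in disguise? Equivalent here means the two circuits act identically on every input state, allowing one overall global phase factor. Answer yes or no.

No, they are not equivalent — no single phase factor reconciles the two unitaries.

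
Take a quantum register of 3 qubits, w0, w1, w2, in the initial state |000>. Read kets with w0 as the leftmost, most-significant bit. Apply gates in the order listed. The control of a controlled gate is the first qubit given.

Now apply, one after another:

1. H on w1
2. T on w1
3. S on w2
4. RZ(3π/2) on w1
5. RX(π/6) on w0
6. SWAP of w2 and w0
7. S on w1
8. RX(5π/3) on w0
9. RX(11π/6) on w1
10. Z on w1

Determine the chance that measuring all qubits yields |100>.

A full measurement returns |100> with probability -sqrt(2)/64 - sqrt(6)/128 + sqrt(3)/32 + 1/16.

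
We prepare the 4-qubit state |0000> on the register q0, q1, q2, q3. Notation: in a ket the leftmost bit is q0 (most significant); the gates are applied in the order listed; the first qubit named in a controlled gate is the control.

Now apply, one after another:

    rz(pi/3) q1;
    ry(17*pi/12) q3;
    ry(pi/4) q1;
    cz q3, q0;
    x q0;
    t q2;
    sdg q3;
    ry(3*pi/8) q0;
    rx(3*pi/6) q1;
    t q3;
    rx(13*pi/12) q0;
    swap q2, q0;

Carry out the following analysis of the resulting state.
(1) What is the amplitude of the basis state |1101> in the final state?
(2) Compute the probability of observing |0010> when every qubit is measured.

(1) |1101> carries amplitude 0 in the final state.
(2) A full measurement returns |0010> with probability -sqrt(3)*sqrt(1/2 - sqrt(2)/4)*sqrt(sqrt(2)/4 + 1/2)*cos(3*pi/16)**2/4 + sqrt(2)*sin(3*pi/16)**2/16 + 3*sin(3*pi/16)**2/32 + 5*cos(3*pi/16)**2/32.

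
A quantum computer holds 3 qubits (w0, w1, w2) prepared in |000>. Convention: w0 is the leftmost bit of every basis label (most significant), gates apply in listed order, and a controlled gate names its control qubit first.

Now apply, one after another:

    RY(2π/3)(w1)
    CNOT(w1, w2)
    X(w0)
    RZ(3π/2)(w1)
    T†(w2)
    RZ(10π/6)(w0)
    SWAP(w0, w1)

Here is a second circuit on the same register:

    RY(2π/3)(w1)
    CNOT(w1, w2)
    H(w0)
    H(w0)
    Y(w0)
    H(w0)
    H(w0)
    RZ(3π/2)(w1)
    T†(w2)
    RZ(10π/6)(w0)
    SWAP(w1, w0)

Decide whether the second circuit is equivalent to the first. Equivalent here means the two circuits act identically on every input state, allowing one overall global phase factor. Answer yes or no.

No, they are not equivalent — no single phase factor reconciles the two unitaries.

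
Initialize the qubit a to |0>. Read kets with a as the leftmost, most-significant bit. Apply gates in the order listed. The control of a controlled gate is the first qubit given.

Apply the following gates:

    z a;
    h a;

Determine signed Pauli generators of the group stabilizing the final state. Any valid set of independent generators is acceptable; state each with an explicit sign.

The stabilizer group can be generated by +X, among other valid generating sets.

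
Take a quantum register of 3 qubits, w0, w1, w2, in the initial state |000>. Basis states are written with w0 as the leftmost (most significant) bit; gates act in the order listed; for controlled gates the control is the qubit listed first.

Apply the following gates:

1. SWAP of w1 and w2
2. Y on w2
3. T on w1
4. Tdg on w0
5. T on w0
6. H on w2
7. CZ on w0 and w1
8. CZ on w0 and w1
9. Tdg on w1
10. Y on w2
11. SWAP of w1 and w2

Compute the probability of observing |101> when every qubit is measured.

Outcome |101> occurs with probability 0.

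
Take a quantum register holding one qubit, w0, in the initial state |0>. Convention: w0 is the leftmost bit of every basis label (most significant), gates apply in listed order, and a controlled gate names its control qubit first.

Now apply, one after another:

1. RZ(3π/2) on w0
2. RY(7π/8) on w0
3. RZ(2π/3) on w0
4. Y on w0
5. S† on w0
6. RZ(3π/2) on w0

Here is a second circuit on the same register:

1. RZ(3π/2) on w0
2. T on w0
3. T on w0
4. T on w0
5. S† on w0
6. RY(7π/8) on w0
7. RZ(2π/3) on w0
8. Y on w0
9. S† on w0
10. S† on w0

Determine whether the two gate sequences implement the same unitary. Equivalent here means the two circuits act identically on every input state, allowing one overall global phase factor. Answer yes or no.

No — the two circuits implement different unitaries, even allowing a global phase.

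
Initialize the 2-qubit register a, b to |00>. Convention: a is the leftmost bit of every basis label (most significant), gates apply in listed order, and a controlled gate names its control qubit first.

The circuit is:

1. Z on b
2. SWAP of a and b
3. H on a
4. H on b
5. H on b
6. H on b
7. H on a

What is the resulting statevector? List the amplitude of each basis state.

The resulting statevector has amplitude sqrt(2)/2 on |00>, sqrt(2)/2 on |01>, 0 on |10>, 0 on |11>.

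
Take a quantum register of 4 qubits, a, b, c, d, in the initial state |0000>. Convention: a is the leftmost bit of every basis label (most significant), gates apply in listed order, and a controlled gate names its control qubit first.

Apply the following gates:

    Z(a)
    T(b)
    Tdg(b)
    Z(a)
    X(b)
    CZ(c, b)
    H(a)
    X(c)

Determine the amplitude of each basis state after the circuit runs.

The final amplitudes are sqrt(2)/2 on |0110>, sqrt(2)/2 on |1110>, and 0 on every other basis state. Key observation: the block from step 1 through step 4 cancels to the identity and can be dropped.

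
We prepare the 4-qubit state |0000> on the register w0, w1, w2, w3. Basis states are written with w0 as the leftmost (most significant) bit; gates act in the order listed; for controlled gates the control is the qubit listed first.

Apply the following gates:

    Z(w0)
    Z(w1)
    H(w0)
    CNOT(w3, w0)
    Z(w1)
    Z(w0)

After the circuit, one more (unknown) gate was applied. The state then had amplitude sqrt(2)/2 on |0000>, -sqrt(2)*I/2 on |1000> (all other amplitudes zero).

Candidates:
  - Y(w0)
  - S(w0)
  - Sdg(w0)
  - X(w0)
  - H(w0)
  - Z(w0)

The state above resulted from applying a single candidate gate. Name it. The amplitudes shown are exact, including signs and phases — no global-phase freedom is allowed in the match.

The unique candidate consistent with the amplitudes is S(w0).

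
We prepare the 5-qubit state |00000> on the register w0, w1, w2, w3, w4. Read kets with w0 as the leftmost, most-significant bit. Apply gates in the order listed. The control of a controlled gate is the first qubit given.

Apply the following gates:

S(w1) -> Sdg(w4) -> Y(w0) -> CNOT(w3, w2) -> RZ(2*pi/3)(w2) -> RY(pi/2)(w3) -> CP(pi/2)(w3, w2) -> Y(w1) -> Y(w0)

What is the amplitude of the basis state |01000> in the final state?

|01000> carries amplitude sqrt(2)*exp(I*pi/6)/2 in the final state.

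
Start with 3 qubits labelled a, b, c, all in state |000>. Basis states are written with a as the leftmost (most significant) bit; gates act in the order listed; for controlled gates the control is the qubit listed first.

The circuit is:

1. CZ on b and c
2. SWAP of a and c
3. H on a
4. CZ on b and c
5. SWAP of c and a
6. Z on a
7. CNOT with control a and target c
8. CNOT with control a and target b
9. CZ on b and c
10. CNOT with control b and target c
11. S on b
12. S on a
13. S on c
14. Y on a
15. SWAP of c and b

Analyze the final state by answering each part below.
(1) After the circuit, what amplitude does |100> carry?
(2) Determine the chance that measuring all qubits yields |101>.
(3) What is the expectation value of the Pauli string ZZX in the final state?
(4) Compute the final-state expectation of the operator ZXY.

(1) |100> carries amplitude sqrt(2)*I/2 in the final state.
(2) Outcome |101> occurs with probability 0.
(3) The expectation value of ZZX is 0.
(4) The observable ZXY averages to 0.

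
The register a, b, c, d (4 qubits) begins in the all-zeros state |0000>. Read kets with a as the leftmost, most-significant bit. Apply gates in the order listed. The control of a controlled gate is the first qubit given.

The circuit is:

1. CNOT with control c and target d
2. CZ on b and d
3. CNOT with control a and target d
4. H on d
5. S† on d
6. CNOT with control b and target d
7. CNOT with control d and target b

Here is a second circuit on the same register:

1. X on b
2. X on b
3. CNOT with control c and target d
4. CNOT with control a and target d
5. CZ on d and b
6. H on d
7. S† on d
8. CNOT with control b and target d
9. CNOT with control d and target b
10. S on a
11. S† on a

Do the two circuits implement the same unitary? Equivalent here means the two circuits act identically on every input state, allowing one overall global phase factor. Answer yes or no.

No — the two circuits implement different unitaries, even allowing a global phase.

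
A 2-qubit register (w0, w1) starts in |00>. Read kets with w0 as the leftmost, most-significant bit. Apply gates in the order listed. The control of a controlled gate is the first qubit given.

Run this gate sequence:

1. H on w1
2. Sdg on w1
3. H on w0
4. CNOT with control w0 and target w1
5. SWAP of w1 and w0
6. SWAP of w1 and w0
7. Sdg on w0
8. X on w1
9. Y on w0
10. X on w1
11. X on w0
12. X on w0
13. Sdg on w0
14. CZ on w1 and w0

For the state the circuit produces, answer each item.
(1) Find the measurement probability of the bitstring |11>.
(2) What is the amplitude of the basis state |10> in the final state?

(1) Outcome |11> occurs with probability 1/4. Key observation: the block from step 11 through step 12 cancels to the identity and can be dropped.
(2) |10> carries amplitude 1/2 in the final state.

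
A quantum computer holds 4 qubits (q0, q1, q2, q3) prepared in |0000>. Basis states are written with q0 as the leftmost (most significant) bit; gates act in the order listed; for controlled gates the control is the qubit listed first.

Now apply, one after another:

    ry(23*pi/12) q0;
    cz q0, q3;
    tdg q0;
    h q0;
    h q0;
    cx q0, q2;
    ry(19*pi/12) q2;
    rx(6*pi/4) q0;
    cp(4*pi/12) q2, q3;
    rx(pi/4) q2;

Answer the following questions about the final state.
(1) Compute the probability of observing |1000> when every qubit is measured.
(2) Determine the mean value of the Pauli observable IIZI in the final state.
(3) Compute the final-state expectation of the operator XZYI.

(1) A full measurement returns |1000> with probability sqrt(6)/32 + 9/32. Key observation: gates 4-5 undo each other exactly, leaving only the rest of the circuit to track.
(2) The observable IIZI averages to sqrt(2)/8.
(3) The expectation value of XZYI is -sqrt(2)/8 + 1/8 + sqrt(6)/8.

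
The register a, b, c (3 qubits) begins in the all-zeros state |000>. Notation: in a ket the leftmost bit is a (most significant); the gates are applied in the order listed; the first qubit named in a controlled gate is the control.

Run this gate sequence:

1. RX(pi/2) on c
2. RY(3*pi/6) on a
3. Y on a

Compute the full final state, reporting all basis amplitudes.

The resulting statevector has amplitude -I/2 on |000>, -1/2 on |001>, 0 on |010>, 0 on |011>, I/2 on |100>, 1/2 on |101>, 0 on |110>, 0 on |111>.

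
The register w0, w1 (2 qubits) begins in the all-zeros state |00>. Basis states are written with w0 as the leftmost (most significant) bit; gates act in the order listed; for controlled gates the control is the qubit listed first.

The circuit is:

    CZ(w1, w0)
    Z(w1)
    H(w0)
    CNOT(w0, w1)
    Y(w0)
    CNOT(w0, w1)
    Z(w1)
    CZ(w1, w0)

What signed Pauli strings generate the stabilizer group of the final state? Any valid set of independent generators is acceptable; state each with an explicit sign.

The final state is stabilized by the group generated by +XI, -IZ; other independent generating sets are equally valid.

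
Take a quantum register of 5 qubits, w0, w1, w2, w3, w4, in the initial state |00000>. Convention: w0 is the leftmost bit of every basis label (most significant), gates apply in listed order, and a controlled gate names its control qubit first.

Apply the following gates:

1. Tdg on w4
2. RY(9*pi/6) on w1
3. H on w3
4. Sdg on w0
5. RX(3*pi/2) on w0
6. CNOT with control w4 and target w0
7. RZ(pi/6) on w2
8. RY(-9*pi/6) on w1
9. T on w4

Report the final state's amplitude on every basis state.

The resulting statevector has amplitude exp(11*I*pi/12)/2 on |00000>, exp(11*I*pi/12)/2 on |00010>, -exp(5*I*pi/12)/2 on |10000>, -exp(5*I*pi/12)/2 on |10010>, and 0 on every other basis state.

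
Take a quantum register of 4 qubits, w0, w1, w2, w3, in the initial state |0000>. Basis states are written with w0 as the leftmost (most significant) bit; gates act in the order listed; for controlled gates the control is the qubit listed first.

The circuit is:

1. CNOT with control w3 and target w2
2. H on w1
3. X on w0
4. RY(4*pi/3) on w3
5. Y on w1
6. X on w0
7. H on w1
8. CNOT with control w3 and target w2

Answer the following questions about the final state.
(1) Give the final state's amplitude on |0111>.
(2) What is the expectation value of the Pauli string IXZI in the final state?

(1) The final state's coefficient on |0111> equals -sqrt(3)*I/2.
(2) The observable IXZI averages to 0.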